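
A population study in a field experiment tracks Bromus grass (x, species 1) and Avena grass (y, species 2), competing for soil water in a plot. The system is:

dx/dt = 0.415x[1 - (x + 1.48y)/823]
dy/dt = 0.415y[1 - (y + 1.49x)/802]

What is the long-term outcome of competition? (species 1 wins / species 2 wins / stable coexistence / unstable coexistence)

Compare the nullcline intercepts: K1/α12 = 823/1.48 = 556 < K2 = 802; K2/α21 = 802/1.49 = 538 < K1 = 823.
Since both are reversed, neither can invade when rare; the interior point is a saddle.

unstable coexistence (outcome depends on initial conditions)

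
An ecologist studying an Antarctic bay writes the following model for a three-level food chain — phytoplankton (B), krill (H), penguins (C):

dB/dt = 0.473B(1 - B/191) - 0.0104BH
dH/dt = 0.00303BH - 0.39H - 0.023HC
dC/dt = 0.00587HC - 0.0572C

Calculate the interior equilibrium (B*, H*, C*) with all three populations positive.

B* ≈ 150, H* ≈ 9.74, C* ≈ 2.81

From dC/dt = 0: 0.00587H* = 0.0572, so H* = 9.74.
From dB/dt = 0: 0.473(1 - B*/191) = 0.0104·9.74, giving B* = 191·(1 - 0.214) = 150.
From dH/dt = 0: 0.00303·150 - 0.39 = 0.023C*, so C* = 0.0647/0.023 = 2.81.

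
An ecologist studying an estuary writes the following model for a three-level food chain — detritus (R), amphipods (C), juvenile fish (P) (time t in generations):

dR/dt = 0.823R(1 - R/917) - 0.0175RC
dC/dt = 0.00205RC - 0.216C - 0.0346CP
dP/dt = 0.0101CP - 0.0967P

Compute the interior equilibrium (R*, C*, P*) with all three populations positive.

R* ≈ 730, C* ≈ 9.57, P* ≈ 37

From dP/dt = 0: 0.0101C* = 0.0967, so C* = 9.57.
From dR/dt = 0: 0.823(1 - R*/917) = 0.0175·9.57, giving R* = 917·(1 - 0.204) = 730.
From dC/dt = 0: 0.00205·730 - 0.216 = 0.0346P*, so P* = 1.28/0.0346 = 37.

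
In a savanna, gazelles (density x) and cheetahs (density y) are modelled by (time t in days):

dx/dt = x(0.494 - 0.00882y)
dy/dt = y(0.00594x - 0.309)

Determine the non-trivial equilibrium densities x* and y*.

x* ≈ 52, y* ≈ 56

Set dy/dt = 0 with y > 0: 0.00594x - 0.309 = 0, so x* = 0.309/0.00594 = 52.
Set dx/dt = 0 with x > 0: 0.494 - 0.00882y = 0, so y* = 0.494/0.00882 = 56.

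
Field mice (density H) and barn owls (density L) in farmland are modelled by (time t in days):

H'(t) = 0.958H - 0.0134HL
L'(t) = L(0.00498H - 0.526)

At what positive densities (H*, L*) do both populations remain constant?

Set dL/dt = 0 with L > 0: 0.00498H - 0.526 = 0, so H* = 0.526/0.00498 = 106.
Set dH/dt = 0 with H > 0: 0.958 - 0.0134L = 0, so L* = 0.958/0.0134 = 71.5.

H* ≈ 106, L* ≈ 71.5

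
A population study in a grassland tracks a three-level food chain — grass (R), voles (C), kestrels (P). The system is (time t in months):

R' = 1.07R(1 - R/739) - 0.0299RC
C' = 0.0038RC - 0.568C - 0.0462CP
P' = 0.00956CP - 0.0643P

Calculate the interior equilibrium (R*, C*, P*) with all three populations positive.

From dP/dt = 0: 0.00956C* = 0.0643, so C* = 6.73.
From dR/dt = 0: 1.07(1 - R*/739) = 0.0299·6.73, giving R* = 739·(1 - 0.188) = 600.
From dC/dt = 0: 0.0038·600 - 0.568 = 0.0462P*, so P* = 1.71/0.0462 = 37.1.

R* ≈ 600, C* ≈ 6.73, P* ≈ 37.1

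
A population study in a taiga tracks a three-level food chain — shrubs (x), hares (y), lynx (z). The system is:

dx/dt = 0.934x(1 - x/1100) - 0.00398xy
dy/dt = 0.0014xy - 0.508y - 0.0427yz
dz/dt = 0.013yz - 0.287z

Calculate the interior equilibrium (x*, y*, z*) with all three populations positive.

x* ≈ 997, y* ≈ 22.1, z* ≈ 20.8

From dz/dt = 0: 0.013y* = 0.287, so y* = 22.1.
From dx/dt = 0: 0.934(1 - x*/1100) = 0.00398·22.1, giving x* = 1100·(1 - 0.0941) = 997.
From dy/dt = 0: 0.0014·997 - 0.508 = 0.0427z*, so z* = 0.887/0.0427 = 20.8.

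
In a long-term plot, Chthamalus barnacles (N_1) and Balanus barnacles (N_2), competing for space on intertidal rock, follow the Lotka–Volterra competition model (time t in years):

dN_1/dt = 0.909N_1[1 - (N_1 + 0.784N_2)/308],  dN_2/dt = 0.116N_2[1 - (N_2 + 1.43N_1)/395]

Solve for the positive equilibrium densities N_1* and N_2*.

Setting both brackets to zero gives the nullclines N_1 + 0.784N_2 = 308 and 1.43N_1 + N_2 = 395.
Substituting N_2 = 395 - 1.43N_1 into the first: N_1(1 - 0.784·1.43) = 308 - 0.784·395.
So N_1* = -1.68/-0.121 = 13.9, and then N_2* = 395 - 1.43·13.9 = 375.

N_1* ≈ 13.9, N_2* ≈ 375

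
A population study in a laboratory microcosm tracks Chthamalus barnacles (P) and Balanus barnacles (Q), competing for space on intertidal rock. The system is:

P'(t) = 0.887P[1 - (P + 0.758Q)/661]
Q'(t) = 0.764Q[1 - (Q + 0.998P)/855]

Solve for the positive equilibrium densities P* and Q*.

P* ≈ 53, Q* ≈ 802

Setting both brackets to zero gives the nullclines P + 0.758Q = 661 and 0.998P + Q = 855.
Substituting Q = 855 - 0.998P into the first: P(1 - 0.758·0.998) = 661 - 0.758·855.
So P* = 12.9/0.244 = 53, and then Q* = 855 - 0.998·53 = 802.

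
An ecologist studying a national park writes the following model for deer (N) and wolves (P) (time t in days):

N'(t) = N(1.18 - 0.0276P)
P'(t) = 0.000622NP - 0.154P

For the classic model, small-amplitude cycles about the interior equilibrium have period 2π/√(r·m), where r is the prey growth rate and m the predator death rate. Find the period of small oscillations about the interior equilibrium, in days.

Here r = 1.18 and m = 0.154, so r·m = 0.182.
ω = √0.182 = 0.426 per day, hence T = 2π/ω ≈ 14.7 days.

T ≈ 14.7 days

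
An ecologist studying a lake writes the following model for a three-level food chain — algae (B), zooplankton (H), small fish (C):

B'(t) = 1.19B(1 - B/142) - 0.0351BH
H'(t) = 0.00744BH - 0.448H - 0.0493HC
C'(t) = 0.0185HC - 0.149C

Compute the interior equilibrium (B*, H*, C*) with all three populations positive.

B* ≈ 108, H* ≈ 8.05, C* ≈ 7.25

From dC/dt = 0: 0.0185H* = 0.149, so H* = 8.05.
From dB/dt = 0: 1.19(1 - B*/142) = 0.0351·8.05, giving B* = 142·(1 - 0.238) = 108.
From dH/dt = 0: 0.00744·108 - 0.448 = 0.0493C*, so C* = 0.358/0.0493 = 7.25.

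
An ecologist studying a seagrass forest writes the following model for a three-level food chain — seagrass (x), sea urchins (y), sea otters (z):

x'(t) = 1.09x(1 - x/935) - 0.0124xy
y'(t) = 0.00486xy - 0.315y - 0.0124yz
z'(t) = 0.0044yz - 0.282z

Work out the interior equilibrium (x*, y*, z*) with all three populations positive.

From dz/dt = 0: 0.0044y* = 0.282, so y* = 64.1.
From dx/dt = 0: 1.09(1 - x*/935) = 0.0124·64.1, giving x* = 935·(1 - 0.729) = 253.
From dy/dt = 0: 0.00486·253 - 0.315 = 0.0124z*, so z* = 0.916/0.0124 = 73.9.

x* ≈ 253, y* ≈ 64.1, z* ≈ 73.9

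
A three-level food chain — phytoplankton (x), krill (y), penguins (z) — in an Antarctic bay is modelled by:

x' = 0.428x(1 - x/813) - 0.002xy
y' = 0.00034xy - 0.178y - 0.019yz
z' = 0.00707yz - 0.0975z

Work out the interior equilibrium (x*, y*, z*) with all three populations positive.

x* ≈ 761, y* ≈ 13.8, z* ≈ 4.24

From dz/dt = 0: 0.00707y* = 0.0975, so y* = 13.8.
From dx/dt = 0: 0.428(1 - x*/813) = 0.002·13.8, giving x* = 813·(1 - 0.0644) = 761.
From dy/dt = 0: 0.00034·761 - 0.178 = 0.019z*, so z* = 0.0806/0.019 = 4.24.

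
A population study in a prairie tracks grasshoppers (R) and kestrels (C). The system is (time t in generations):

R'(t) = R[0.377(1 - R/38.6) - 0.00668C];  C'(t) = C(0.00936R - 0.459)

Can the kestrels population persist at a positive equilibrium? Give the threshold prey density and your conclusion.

The predator equation gives dC/dt > 0 only when R > 0.459/0.00936 = 49.
Without the predator, R → K = 38.6. Since 38.6 < 49, the predator cannot invade.

Threshold R = 49; K < 49, so no, the predator goes extinct.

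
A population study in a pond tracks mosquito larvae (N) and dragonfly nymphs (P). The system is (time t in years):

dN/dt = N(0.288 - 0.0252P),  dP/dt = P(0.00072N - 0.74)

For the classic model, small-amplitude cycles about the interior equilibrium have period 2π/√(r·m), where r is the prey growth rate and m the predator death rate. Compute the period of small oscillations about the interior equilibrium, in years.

T ≈ 13.6 years

Here r = 0.288 and m = 0.74, so r·m = 0.213.
ω = √0.213 = 0.462 per year, hence T = 2π/ω ≈ 13.6 years.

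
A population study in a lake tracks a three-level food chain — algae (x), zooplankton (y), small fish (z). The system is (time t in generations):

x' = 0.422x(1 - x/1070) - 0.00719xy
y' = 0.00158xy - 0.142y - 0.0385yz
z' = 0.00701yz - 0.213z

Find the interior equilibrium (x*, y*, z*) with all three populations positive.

From dz/dt = 0: 0.00701y* = 0.213, so y* = 30.4.
From dx/dt = 0: 0.422(1 - x*/1070) = 0.00719·30.4, giving x* = 1070·(1 - 0.518) = 516.
From dy/dt = 0: 0.00158·516 - 0.142 = 0.0385z*, so z* = 0.673/0.0385 = 17.5.

x* ≈ 516, y* ≈ 30.4, z* ≈ 17.5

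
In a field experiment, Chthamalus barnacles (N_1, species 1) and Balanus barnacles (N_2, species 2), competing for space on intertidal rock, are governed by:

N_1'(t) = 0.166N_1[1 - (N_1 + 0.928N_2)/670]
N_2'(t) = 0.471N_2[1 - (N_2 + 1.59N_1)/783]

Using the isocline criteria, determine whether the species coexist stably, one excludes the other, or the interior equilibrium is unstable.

unstable coexistence (outcome depends on initial conditions)

Compare the nullcline intercepts: K1/α12 = 670/0.928 = 722 < K2 = 783; K2/α21 = 783/1.59 = 492 < K1 = 670.
Since both are reversed, neither can invade when rare; the interior point is a saddle.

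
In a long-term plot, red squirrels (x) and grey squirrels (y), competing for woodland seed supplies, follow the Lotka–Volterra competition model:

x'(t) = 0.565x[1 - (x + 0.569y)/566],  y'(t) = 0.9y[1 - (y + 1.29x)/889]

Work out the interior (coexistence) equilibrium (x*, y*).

x* ≈ 226, y* ≈ 597

Setting both brackets to zero gives the nullclines x + 0.569y = 566 and 1.29x + y = 889.
Substituting y = 889 - 1.29x into the first: x(1 - 0.569·1.29) = 566 - 0.569·889.
So x* = 60.2/0.266 = 226, and then y* = 889 - 1.29·226 = 597.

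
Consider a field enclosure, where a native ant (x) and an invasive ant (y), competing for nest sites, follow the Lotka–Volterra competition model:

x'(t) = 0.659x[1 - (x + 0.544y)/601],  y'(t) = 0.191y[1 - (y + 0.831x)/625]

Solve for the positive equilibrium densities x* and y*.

x* ≈ 476, y* ≈ 229

Setting both brackets to zero gives the nullclines x + 0.544y = 601 and 0.831x + y = 625.
Substituting y = 625 - 0.831x into the first: x(1 - 0.544·0.831) = 601 - 0.544·625.
So x* = 261/0.548 = 476, and then y* = 625 - 0.831·476 = 229.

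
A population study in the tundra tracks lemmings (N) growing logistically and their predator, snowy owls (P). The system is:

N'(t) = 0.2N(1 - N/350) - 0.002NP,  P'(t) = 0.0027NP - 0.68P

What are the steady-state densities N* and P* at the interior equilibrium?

From dP/dt = 0 with P > 0: 0.0027N* = 0.68, so N* = 252.
Substitute into dN/dt = 0: 0.2(1 - 252/350) = 0.002P*.
The bracket is 0.28, giving P* = 0.0561/0.002 = 28.

N* ≈ 252, P* ≈ 28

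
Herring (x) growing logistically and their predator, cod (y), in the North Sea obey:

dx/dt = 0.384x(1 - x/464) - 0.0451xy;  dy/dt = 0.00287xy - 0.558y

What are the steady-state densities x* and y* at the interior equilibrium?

From dy/dt = 0 with y > 0: 0.00287x* = 0.558, so x* = 194.
Substitute into dx/dt = 0: 0.384(1 - 194/464) = 0.0451y*.
The bracket is 0.581, giving y* = 0.223/0.0451 = 4.95.

x* ≈ 194, y* ≈ 4.95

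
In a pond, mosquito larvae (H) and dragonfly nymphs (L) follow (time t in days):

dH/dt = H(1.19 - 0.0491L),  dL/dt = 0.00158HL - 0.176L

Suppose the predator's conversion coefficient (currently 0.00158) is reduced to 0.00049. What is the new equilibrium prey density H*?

H* ≈ 359

At the interior fixed point, setting dL/dt = 0 with L > 0 fixes H* = (predator death rate)/(HL coefficient) — independent of the other coefficients.
With the change, H* = 0.176/0.00049 = 359; it rises from 111.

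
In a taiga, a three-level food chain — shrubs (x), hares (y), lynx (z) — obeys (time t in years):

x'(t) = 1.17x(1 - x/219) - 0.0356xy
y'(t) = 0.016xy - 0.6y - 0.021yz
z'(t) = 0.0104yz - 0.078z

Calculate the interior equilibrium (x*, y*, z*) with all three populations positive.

x* ≈ 169, y* ≈ 7.5, z* ≈ 100

From dz/dt = 0: 0.0104y* = 0.078, so y* = 7.5.
From dx/dt = 0: 1.17(1 - x*/219) = 0.0356·7.5, giving x* = 219·(1 - 0.228) = 169.
From dy/dt = 0: 0.016·169 - 0.6 = 0.021z*, so z* = 2.1/0.021 = 100.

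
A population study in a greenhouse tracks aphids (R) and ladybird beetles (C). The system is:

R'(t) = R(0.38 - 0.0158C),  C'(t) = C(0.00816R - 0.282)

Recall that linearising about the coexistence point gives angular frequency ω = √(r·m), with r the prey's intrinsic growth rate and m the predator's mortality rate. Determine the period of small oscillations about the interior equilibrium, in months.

T ≈ 19.2 months

Here r = 0.38 and m = 0.282, so r·m = 0.107.
ω = √0.107 = 0.327 per month, hence T = 2π/ω ≈ 19.2 months.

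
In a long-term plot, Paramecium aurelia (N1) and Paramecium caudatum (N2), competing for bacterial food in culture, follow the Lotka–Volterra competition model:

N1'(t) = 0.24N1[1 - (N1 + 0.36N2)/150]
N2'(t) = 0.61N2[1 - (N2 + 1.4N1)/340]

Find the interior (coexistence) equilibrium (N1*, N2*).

N1* ≈ 55.6, N2* ≈ 262

Setting both brackets to zero gives the nullclines N1 + 0.36N2 = 150 and 1.4N1 + N2 = 340.
Substituting N2 = 340 - 1.4N1 into the first: N1(1 - 0.36·1.4) = 150 - 0.36·340.
So N1* = 27.6/0.496 = 55.6, and then N2* = 340 - 1.4·55.6 = 262.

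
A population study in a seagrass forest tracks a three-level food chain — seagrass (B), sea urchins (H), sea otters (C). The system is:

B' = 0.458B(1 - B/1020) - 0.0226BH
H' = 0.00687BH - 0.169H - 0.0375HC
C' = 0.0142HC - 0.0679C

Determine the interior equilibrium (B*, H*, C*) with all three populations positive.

From dC/dt = 0: 0.0142H* = 0.0679, so H* = 4.78.
From dB/dt = 0: 0.458(1 - B*/1020) = 0.0226·4.78, giving B* = 1020·(1 - 0.236) = 779.
From dH/dt = 0: 0.00687·779 - 0.169 = 0.0375C*, so C* = 5.18/0.0375 = 138.

B* ≈ 779, H* ≈ 4.78, C* ≈ 138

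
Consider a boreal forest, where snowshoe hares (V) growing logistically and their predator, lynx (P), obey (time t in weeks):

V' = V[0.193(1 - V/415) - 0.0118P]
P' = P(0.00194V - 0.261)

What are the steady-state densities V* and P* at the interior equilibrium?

From dP/dt = 0 with P > 0: 0.00194V* = 0.261, so V* = 135.
Substitute into dV/dt = 0: 0.193(1 - 135/415) = 0.0118P*.
The bracket is 0.676, giving P* = 0.13/0.0118 = 11.1.

V* ≈ 135, P* ≈ 11.1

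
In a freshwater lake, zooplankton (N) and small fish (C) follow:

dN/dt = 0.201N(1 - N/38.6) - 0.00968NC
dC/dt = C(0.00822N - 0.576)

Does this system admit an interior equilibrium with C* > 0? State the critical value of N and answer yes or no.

The predator equation gives dC/dt > 0 only when N > 0.576/0.00822 = 70.1.
Without the predator, N → K = 38.6. Since 38.6 < 70.1, the predator cannot invade.

Threshold N = 70.1; K < 70.1, so no, the predator goes extinct.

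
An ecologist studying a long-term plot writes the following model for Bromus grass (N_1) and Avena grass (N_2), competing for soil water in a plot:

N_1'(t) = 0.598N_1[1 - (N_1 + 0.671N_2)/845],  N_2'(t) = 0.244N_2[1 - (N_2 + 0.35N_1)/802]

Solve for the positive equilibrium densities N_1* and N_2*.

N_1* ≈ 401, N_2* ≈ 662

Setting both brackets to zero gives the nullclines N_1 + 0.671N_2 = 845 and 0.35N_1 + N_2 = 802.
Substituting N_2 = 802 - 0.35N_1 into the first: N_1(1 - 0.671·0.35) = 845 - 0.671·802.
So N_1* = 307/0.765 = 401, and then N_2* = 802 - 0.35·401 = 662.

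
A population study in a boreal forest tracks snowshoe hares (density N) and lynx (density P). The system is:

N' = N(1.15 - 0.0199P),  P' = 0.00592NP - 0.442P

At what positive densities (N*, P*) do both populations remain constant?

Set dP/dt = 0 with P > 0: 0.00592N - 0.442 = 0, so N* = 0.442/0.00592 = 74.7.
Set dN/dt = 0 with N > 0: 1.15 - 0.0199P = 0, so P* = 1.15/0.0199 = 57.8.

N* ≈ 74.7, P* ≈ 57.8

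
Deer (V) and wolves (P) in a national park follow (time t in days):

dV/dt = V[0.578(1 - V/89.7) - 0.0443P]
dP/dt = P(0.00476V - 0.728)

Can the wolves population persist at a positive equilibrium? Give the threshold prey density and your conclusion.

Threshold V = 153; K < 153, so no, the predator goes extinct.

The predator equation gives dP/dt > 0 only when V > 0.728/0.00476 = 153.
Without the predator, V → K = 89.7. Since 89.7 < 153, the predator cannot invade.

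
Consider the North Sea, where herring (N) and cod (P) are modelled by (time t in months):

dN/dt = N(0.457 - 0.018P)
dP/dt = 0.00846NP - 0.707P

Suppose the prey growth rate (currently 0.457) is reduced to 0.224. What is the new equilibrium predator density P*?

P* ≈ 12.4

At the interior fixed point, setting dN/dt = 0 with N > 0 fixes P* = (prey growth rate)/(NP coefficient) — independent of the other coefficients.
With the change, P* = 0.224/0.018 = 12.4; it falls from 25.4.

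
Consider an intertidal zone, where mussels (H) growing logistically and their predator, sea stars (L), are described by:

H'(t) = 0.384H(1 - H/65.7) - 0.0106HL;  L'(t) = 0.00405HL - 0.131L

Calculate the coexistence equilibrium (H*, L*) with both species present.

H* ≈ 32.3, L* ≈ 18.4

From dL/dt = 0 with L > 0: 0.00405H* = 0.131, so H* = 32.3.
Substitute into dH/dt = 0: 0.384(1 - 32.3/65.7) = 0.0106L*.
The bracket is 0.508, giving L* = 0.195/0.0106 = 18.4.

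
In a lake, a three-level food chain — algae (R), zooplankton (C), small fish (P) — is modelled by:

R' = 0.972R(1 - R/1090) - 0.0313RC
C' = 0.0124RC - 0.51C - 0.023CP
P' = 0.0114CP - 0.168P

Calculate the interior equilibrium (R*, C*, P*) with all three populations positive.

R* ≈ 573, C* ≈ 14.7, P* ≈ 287

From dP/dt = 0: 0.0114C* = 0.168, so C* = 14.7.
From dR/dt = 0: 0.972(1 - R*/1090) = 0.0313·14.7, giving R* = 1090·(1 - 0.475) = 573.
From dC/dt = 0: 0.0124·573 - 0.51 = 0.023P*, so P* = 6.59/0.023 = 287.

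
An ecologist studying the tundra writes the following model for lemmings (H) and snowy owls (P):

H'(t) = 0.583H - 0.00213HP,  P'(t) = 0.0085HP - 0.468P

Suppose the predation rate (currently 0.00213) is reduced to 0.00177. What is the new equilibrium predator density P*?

At the interior fixed point, setting dH/dt = 0 with H > 0 fixes P* = (prey growth rate)/(HP coefficient) — independent of the other coefficients.
With the change, P* = 0.583/0.00177 = 329; it rises from 274.

P* ≈ 329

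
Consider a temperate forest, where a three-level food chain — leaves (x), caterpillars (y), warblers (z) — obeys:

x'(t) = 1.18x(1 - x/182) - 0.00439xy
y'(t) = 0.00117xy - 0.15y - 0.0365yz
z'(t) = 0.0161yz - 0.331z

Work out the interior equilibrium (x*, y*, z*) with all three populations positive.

x* ≈ 168, y* ≈ 20.6, z* ≈ 1.28

From dz/dt = 0: 0.0161y* = 0.331, so y* = 20.6.
From dx/dt = 0: 1.18(1 - x*/182) = 0.00439·20.6, giving x* = 182·(1 - 0.0765) = 168.
From dy/dt = 0: 0.00117·168 - 0.15 = 0.0365z*, so z* = 0.0467/0.0365 = 1.28.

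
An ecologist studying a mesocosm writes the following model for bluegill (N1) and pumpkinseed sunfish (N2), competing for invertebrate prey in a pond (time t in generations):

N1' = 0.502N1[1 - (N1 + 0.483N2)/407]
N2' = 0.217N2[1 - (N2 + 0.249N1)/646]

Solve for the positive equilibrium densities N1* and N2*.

N1* ≈ 108, N2* ≈ 619

Setting both brackets to zero gives the nullclines N1 + 0.483N2 = 407 and 0.249N1 + N2 = 646.
Substituting N2 = 646 - 0.249N1 into the first: N1(1 - 0.483·0.249) = 407 - 0.483·646.
So N1* = 95/0.88 = 108, and then N2* = 646 - 0.249·108 = 619.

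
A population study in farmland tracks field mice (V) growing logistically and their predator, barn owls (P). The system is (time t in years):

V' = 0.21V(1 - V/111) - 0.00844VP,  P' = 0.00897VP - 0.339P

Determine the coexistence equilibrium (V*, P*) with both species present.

From dP/dt = 0 with P > 0: 0.00897V* = 0.339, so V* = 37.8.
Substitute into dV/dt = 0: 0.21(1 - 37.8/111) = 0.00844P*.
The bracket is 0.66, giving P* = 0.139/0.00844 = 16.4.

V* ≈ 37.8, P* ≈ 16.4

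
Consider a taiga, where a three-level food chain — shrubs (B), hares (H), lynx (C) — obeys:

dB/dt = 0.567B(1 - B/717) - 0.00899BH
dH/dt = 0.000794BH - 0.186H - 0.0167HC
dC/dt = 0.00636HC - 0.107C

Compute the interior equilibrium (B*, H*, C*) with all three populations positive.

B* ≈ 526, H* ≈ 16.8, C* ≈ 13.9

From dC/dt = 0: 0.00636H* = 0.107, so H* = 16.8.
From dB/dt = 0: 0.567(1 - B*/717) = 0.00899·16.8, giving B* = 717·(1 - 0.267) = 526.
From dH/dt = 0: 0.000794·526 - 0.186 = 0.0167C*, so C* = 0.231/0.0167 = 13.9.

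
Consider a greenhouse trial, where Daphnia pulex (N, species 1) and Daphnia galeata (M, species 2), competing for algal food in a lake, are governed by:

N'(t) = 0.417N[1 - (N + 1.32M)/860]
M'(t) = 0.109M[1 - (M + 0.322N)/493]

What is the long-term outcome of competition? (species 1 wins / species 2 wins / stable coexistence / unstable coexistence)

Compare the nullcline intercepts: K1/α12 = 860/1.32 = 652 > K2 = 493; K2/α21 = 493/0.322 = 1530 > K1 = 860.
Since both inequalities hold, each species can invade when rare, so the interior equilibrium is stable.

stable coexistence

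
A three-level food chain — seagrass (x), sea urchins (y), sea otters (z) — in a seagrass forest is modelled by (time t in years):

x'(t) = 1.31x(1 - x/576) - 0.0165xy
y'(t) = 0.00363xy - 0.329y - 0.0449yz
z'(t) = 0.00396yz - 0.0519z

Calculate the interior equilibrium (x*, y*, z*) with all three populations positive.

x* ≈ 481, y* ≈ 13.1, z* ≈ 31.6

From dz/dt = 0: 0.00396y* = 0.0519, so y* = 13.1.
From dx/dt = 0: 1.31(1 - x*/576) = 0.0165·13.1, giving x* = 576·(1 - 0.165) = 481.
From dy/dt = 0: 0.00363·481 - 0.329 = 0.0449z*, so z* = 1.42/0.0449 = 31.6.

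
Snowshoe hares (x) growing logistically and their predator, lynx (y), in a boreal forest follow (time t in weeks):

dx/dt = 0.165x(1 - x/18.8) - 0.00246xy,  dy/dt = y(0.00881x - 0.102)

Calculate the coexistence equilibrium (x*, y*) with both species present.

From dy/dt = 0 with y > 0: 0.00881x* = 0.102, so x* = 11.6.
Substitute into dx/dt = 0: 0.165(1 - 11.6/18.8) = 0.00246y*.
The bracket is 0.384, giving y* = 0.0634/0.00246 = 25.8.

x* ≈ 11.6, y* ≈ 25.8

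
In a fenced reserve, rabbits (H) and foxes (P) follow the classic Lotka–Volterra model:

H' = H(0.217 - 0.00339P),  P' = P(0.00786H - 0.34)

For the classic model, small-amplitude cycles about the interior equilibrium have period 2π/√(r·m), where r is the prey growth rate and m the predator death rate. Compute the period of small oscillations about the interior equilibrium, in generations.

T ≈ 23.1 generations

Here r = 0.217 and m = 0.34, so r·m = 0.0738.
ω = √0.0738 = 0.272 per generation, hence T = 2π/ω ≈ 23.1 generations.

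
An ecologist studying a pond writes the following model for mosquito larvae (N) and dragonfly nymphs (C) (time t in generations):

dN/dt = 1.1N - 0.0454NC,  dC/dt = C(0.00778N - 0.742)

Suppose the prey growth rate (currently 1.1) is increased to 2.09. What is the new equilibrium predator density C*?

C* ≈ 46

At the interior fixed point, setting dN/dt = 0 with N > 0 fixes C* = (prey growth rate)/(NC coefficient) — independent of the other coefficients.
With the change, C* = 2.09/0.0454 = 46; it rises from 24.2.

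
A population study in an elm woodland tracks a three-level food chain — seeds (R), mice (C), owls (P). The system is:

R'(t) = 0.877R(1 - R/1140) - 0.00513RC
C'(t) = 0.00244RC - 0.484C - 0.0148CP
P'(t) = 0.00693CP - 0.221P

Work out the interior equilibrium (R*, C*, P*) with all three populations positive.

From dP/dt = 0: 0.00693C* = 0.221, so C* = 31.9.
From dR/dt = 0: 0.877(1 - R*/1140) = 0.00513·31.9, giving R* = 1140·(1 - 0.187) = 927.
From dC/dt = 0: 0.00244·927 - 0.484 = 0.0148P*, so P* = 1.78/0.0148 = 120.

R* ≈ 927, C* ≈ 31.9, P* ≈ 120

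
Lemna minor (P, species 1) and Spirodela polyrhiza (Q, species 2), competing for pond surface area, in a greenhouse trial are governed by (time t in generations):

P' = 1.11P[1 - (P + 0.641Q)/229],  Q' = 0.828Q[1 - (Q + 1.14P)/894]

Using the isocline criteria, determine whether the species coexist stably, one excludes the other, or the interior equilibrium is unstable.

Compare the nullcline intercepts: K1/α12 = 229/0.641 = 357 < K2 = 894; K2/α21 = 894/1.14 = 784 > K1 = 229.
Since the inequalities point opposite ways, species 2 can invade but species 1 cannot.

species 2 excludes species 1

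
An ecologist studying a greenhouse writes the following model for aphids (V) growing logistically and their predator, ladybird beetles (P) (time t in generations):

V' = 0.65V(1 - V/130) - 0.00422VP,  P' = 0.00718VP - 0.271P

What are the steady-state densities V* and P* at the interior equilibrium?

From dP/dt = 0 with P > 0: 0.00718V* = 0.271, so V* = 37.7.
Substitute into dV/dt = 0: 0.65(1 - 37.7/130) = 0.00422P*.
The bracket is 0.71, giving P* = 0.461/0.00422 = 109.

V* ≈ 37.7, P* ≈ 109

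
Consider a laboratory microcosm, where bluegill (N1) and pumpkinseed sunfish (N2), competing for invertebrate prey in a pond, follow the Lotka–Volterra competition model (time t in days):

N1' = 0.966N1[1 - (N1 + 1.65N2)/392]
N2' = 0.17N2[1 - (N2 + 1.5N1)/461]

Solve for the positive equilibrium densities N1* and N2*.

Setting both brackets to zero gives the nullclines N1 + 1.65N2 = 392 and 1.5N1 + N2 = 461.
Substituting N2 = 461 - 1.5N1 into the first: N1(1 - 1.65·1.5) = 392 - 1.65·461.
So N1* = -369/-1.47 = 250, and then N2* = 461 - 1.5·250 = 86.1.

N1* ≈ 250, N2* ≈ 86.1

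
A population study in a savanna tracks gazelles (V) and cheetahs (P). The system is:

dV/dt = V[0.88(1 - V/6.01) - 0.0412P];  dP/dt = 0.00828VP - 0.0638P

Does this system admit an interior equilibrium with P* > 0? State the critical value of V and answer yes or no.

The predator equation gives dP/dt > 0 only when V > 0.0638/0.00828 = 7.71.
Without the predator, V → K = 6.01. Since 6.01 < 7.71, the predator cannot invade.

Threshold V = 7.71; K < 7.71, so no, the predator goes extinct.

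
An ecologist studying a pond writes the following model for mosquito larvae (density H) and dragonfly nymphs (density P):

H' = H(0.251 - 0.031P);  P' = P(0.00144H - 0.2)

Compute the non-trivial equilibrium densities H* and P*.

H* ≈ 139, P* ≈ 8.1

Set dP/dt = 0 with P > 0: 0.00144H - 0.2 = 0, so H* = 0.2/0.00144 = 139.
Set dH/dt = 0 with H > 0: 0.251 - 0.031P = 0, so P* = 0.251/0.031 = 8.1.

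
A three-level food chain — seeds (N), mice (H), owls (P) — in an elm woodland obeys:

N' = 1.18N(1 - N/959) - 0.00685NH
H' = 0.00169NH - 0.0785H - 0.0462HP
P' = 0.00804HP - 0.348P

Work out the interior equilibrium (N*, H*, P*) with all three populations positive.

From dP/dt = 0: 0.00804H* = 0.348, so H* = 43.3.
From dN/dt = 0: 1.18(1 - N*/959) = 0.00685·43.3, giving N* = 959·(1 - 0.251) = 718.
From dH/dt = 0: 0.00169·718 - 0.0785 = 0.0462P*, so P* = 1.13/0.0462 = 24.6.

N* ≈ 718, H* ≈ 43.3, P* ≈ 24.6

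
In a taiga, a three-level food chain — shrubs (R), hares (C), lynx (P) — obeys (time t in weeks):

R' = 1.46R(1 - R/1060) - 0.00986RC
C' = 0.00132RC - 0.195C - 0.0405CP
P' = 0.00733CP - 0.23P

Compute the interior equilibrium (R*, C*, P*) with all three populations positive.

R* ≈ 835, C* ≈ 31.4, P* ≈ 22.4

From dP/dt = 0: 0.00733C* = 0.23, so C* = 31.4.
From dR/dt = 0: 1.46(1 - R*/1060) = 0.00986·31.4, giving R* = 1060·(1 - 0.212) = 835.
From dC/dt = 0: 0.00132·835 - 0.195 = 0.0405P*, so P* = 0.908/0.0405 = 22.4.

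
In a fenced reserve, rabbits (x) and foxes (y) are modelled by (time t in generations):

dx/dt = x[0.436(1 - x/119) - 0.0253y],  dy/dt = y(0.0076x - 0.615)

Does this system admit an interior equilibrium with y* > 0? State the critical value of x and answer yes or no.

Threshold x = 80.9; K > 80.9, so yes, the predator persists.

The predator equation gives dy/dt > 0 only when x > 0.615/0.0076 = 80.9.
Without the predator, x → K = 119. Since 119 > 80.9, the predator can invade and persist.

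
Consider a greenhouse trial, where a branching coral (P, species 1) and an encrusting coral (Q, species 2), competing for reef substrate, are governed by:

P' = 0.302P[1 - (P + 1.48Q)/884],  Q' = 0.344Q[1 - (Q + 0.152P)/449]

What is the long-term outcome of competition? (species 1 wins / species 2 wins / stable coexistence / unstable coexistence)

Compare the nullcline intercepts: K1/α12 = 884/1.48 = 597 > K2 = 449; K2/α21 = 449/0.152 = 2950 > K1 = 884.
Since both inequalities hold, each species can invade when rare, so the interior equilibrium is stable.

stable coexistence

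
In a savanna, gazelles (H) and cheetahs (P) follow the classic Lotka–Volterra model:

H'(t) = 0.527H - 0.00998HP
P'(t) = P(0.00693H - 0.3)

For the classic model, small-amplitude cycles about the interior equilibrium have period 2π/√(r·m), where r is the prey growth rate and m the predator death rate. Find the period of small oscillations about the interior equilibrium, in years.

Here r = 0.527 and m = 0.3, so r·m = 0.158.
ω = √0.158 = 0.398 per year, hence T = 2π/ω ≈ 15.8 years.

T ≈ 15.8 years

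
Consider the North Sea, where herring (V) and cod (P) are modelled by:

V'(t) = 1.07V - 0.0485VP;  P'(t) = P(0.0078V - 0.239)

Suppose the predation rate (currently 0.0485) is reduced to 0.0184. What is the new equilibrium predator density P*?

P* ≈ 58.2

At the interior fixed point, setting dV/dt = 0 with V > 0 fixes P* = (prey growth rate)/(VP coefficient) — independent of the other coefficients.
With the change, P* = 1.07/0.0184 = 58.2; it rises from 22.1.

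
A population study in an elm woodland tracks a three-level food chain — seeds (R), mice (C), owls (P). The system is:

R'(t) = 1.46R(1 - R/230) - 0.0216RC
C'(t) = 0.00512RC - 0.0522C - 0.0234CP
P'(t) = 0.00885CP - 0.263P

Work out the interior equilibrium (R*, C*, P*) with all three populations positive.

R* ≈ 129, C* ≈ 29.7, P* ≈ 26

From dP/dt = 0: 0.00885C* = 0.263, so C* = 29.7.
From dR/dt = 0: 1.46(1 - R*/230) = 0.0216·29.7, giving R* = 230·(1 - 0.44) = 129.
From dC/dt = 0: 0.00512·129 - 0.0522 = 0.0234P*, so P* = 0.608/0.0234 = 26.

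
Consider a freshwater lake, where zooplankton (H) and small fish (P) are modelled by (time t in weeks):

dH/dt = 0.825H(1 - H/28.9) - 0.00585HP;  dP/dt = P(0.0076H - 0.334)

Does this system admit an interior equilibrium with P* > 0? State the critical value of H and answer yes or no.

Threshold H = 43.9; K < 43.9, so no, the predator goes extinct.

The predator equation gives dP/dt > 0 only when H > 0.334/0.0076 = 43.9.
Without the predator, H → K = 28.9. Since 28.9 < 43.9, the predator cannot invade.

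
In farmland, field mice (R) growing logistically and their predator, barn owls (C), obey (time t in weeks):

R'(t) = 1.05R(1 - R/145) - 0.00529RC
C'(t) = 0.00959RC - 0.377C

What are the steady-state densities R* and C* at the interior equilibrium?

From dC/dt = 0 with C > 0: 0.00959R* = 0.377, so R* = 39.3.
Substitute into dR/dt = 0: 1.05(1 - 39.3/145) = 0.00529C*.
The bracket is 0.729, giving C* = 0.765/0.00529 = 145.

R* ≈ 39.3, C* ≈ 145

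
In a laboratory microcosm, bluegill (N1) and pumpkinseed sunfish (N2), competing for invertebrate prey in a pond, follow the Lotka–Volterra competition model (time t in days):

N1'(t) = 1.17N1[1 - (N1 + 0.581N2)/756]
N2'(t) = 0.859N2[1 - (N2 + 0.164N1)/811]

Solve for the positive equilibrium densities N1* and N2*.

N1* ≈ 315, N2* ≈ 759

Setting both brackets to zero gives the nullclines N1 + 0.581N2 = 756 and 0.164N1 + N2 = 811.
Substituting N2 = 811 - 0.164N1 into the first: N1(1 - 0.581·0.164) = 756 - 0.581·811.
So N1* = 285/0.905 = 315, and then N2* = 811 - 0.164·315 = 759.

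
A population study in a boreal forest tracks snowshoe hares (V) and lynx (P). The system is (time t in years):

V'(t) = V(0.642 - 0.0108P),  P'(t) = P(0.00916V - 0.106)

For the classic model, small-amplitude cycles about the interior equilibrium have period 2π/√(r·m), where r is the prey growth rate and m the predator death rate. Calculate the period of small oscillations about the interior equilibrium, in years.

Here r = 0.642 and m = 0.106, so r·m = 0.0681.
ω = √0.0681 = 0.261 per year, hence T = 2π/ω ≈ 24.1 years.

T ≈ 24.1 years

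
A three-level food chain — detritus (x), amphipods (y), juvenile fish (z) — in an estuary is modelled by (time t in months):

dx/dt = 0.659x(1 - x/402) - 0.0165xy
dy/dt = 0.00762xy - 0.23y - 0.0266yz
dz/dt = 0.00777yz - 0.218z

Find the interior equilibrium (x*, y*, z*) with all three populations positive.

x* ≈ 120, y* ≈ 28.1, z* ≈ 25.6

From dz/dt = 0: 0.00777y* = 0.218, so y* = 28.1.
From dx/dt = 0: 0.659(1 - x*/402) = 0.0165·28.1, giving x* = 402·(1 - 0.702) = 120.
From dy/dt = 0: 0.00762·120 - 0.23 = 0.0266z*, so z* = 0.681/0.0266 = 25.6.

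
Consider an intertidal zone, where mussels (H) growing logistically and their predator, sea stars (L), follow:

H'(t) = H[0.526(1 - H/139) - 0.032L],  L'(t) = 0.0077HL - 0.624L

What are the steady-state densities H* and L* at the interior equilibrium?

From dL/dt = 0 with L > 0: 0.0077H* = 0.624, so H* = 81.
Substitute into dH/dt = 0: 0.526(1 - 81/139) = 0.032L*.
The bracket is 0.417, giving L* = 0.219/0.032 = 6.85.

H* ≈ 81, L* ≈ 6.85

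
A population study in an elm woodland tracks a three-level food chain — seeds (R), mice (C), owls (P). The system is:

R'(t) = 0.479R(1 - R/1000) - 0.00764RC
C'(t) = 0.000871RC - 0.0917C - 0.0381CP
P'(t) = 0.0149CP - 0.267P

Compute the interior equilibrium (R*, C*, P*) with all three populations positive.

R* ≈ 714, C* ≈ 17.9, P* ≈ 13.9

From dP/dt = 0: 0.0149C* = 0.267, so C* = 17.9.
From dR/dt = 0: 0.479(1 - R*/1000) = 0.00764·17.9, giving R* = 1000·(1 - 0.286) = 714.
From dC/dt = 0: 0.000871·714 - 0.0917 = 0.0381P*, so P* = 0.53/0.0381 = 13.9.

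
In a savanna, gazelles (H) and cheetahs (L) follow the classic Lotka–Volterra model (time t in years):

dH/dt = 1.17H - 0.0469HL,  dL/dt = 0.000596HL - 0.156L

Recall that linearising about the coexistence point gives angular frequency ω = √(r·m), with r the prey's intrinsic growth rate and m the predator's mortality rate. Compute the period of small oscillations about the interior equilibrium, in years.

T ≈ 14.7 years

Here r = 1.17 and m = 0.156, so r·m = 0.183.
ω = √0.183 = 0.427 per year, hence T = 2π/ω ≈ 14.7 years.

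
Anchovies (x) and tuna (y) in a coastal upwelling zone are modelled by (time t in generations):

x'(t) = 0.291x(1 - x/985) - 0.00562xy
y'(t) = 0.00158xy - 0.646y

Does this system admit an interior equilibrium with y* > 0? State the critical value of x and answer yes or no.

Threshold x = 409; K > 409, so yes, the predator persists.

The predator equation gives dy/dt > 0 only when x > 0.646/0.00158 = 409.
Without the predator, x → K = 985. Since 985 > 409, the predator can invade and persist.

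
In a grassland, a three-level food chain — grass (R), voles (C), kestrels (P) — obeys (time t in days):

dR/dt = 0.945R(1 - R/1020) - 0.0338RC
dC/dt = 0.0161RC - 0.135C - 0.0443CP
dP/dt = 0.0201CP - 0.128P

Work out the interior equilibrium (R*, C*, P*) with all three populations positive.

R* ≈ 788, C* ≈ 6.37, P* ≈ 283

From dP/dt = 0: 0.0201C* = 0.128, so C* = 6.37.
From dR/dt = 0: 0.945(1 - R*/1020) = 0.0338·6.37, giving R* = 1020·(1 - 0.228) = 788.
From dC/dt = 0: 0.0161·788 - 0.135 = 0.0443P*, so P* = 12.5/0.0443 = 283.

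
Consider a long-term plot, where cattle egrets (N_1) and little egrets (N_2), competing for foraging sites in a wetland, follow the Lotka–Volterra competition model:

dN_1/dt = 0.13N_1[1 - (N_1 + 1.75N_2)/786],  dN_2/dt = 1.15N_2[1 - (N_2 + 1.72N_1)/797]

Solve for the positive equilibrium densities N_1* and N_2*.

N_1* ≈ 303, N_2* ≈ 276

Setting both brackets to zero gives the nullclines N_1 + 1.75N_2 = 786 and 1.72N_1 + N_2 = 797.
Substituting N_2 = 797 - 1.72N_1 into the first: N_1(1 - 1.75·1.72) = 786 - 1.75·797.
So N_1* = -609/-2.01 = 303, and then N_2* = 797 - 1.72·303 = 276.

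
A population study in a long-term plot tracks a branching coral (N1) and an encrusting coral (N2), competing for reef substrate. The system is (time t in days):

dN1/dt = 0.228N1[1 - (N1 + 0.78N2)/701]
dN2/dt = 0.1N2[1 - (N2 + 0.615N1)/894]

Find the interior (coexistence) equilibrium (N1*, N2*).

N1* ≈ 7.07, N2* ≈ 890

Setting both brackets to zero gives the nullclines N1 + 0.78N2 = 701 and 0.615N1 + N2 = 894.
Substituting N2 = 894 - 0.615N1 into the first: N1(1 - 0.78·0.615) = 701 - 0.78·894.
So N1* = 3.68/0.52 = 7.07, and then N2* = 894 - 0.615·7.07 = 890.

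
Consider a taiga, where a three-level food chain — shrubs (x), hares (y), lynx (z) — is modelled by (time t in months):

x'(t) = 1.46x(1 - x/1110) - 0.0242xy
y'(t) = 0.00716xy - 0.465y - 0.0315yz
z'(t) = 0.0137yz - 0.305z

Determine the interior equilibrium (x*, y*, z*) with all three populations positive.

From dz/dt = 0: 0.0137y* = 0.305, so y* = 22.3.
From dx/dt = 0: 1.46(1 - x*/1110) = 0.0242·22.3, giving x* = 1110·(1 - 0.369) = 700.
From dy/dt = 0: 0.00716·700 - 0.465 = 0.0315z*, so z* = 4.55/0.0315 = 144.

x* ≈ 700, y* ≈ 22.3, z* ≈ 144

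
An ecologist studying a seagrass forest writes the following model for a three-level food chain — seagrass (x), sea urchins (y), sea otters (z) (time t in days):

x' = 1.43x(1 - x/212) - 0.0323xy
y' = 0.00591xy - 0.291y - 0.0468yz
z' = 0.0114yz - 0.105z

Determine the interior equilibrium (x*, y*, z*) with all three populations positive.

From dz/dt = 0: 0.0114y* = 0.105, so y* = 9.21.
From dx/dt = 0: 1.43(1 - x*/212) = 0.0323·9.21, giving x* = 212·(1 - 0.208) = 168.
From dy/dt = 0: 0.00591·168 - 0.291 = 0.0468z*, so z* = 0.701/0.0468 = 15.

x* ≈ 168, y* ≈ 9.21, z* ≈ 15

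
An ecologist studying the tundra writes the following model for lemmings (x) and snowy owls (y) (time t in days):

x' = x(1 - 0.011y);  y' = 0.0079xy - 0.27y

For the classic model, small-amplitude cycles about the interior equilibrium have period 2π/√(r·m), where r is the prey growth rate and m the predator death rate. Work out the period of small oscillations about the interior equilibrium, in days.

Here r = 1 and m = 0.27, so r·m = 0.27.
ω = √0.27 = 0.52 per day, hence T = 2π/ω ≈ 12.1 days.

T ≈ 12.1 days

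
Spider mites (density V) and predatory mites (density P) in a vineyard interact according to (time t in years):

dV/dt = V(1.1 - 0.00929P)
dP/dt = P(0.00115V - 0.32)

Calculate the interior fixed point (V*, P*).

V* ≈ 278, P* ≈ 118

Set dP/dt = 0 with P > 0: 0.00115V - 0.32 = 0, so V* = 0.32/0.00115 = 278.
Set dV/dt = 0 with V > 0: 1.1 - 0.00929P = 0, so P* = 1.1/0.00929 = 118.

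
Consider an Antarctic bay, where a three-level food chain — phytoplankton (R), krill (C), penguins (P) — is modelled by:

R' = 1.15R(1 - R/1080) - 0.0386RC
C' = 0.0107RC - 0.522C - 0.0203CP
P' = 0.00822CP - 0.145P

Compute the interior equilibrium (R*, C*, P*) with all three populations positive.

From dP/dt = 0: 0.00822C* = 0.145, so C* = 17.6.
From dR/dt = 0: 1.15(1 - R*/1080) = 0.0386·17.6, giving R* = 1080·(1 - 0.592) = 441.
From dC/dt = 0: 0.0107·441 - 0.522 = 0.0203P*, so P* = 4.19/0.0203 = 206.

R* ≈ 441, C* ≈ 17.6, P* ≈ 206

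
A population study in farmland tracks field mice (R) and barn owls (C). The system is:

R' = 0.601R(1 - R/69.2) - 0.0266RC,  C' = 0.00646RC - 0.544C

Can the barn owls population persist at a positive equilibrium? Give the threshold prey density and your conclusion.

The predator equation gives dC/dt > 0 only when R > 0.544/0.00646 = 84.2.
Without the predator, R → K = 69.2. Since 69.2 < 84.2, the predator cannot invade.

Threshold R = 84.2; K < 84.2, so no, the predator goes extinct.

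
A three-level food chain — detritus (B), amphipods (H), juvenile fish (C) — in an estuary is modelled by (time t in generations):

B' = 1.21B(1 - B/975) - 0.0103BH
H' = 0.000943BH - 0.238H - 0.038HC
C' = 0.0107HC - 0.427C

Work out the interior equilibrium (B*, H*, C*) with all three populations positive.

From dC/dt = 0: 0.0107H* = 0.427, so H* = 39.9.
From dB/dt = 0: 1.21(1 - B*/975) = 0.0103·39.9, giving B* = 975·(1 - 0.34) = 644.
From dH/dt = 0: 0.000943·644 - 0.238 = 0.038C*, so C* = 0.369/0.038 = 9.71.

B* ≈ 644, H* ≈ 39.9, C* ≈ 9.71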